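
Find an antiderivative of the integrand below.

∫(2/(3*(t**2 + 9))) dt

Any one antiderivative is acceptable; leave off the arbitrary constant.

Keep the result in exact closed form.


Answer: 2*atan(t/3)/9.


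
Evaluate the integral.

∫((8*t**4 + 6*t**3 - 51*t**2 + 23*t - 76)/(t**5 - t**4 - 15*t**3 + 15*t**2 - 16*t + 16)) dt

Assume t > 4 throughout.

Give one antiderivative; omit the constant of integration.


Answer: 4*log(t - 4) + 3*log(t - 1) + log(t + 4) - atan(t).


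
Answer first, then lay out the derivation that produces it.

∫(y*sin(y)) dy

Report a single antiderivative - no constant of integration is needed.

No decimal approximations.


The answer is -y*cos(y) + sin(y).
Step 1. Integrate ∫(y*sin(y)) dy by parts with u = y, dv = (sin(y)) dy, so v = -cos(y): now -y*cos(y) + ∫(cos(y)) dy.
Step 2. Evaluate the standard form: now -y*cos(y) + sin(y).
Answer: -y*cos(y) + sin(y).


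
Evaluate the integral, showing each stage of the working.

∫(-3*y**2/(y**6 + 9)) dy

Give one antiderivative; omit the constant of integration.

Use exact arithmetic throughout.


Step 1. Substitute u = y**3, turning ∫(-3*y**2/(y**6 + 9)) dy into ∫(-1/(u**2 + 9)) du: now ∫(-1/(u**2 + 9)) du.
Step 2. Evaluate the standard form: now -atan(u/3)/3.
Step 3. Substitute back u = y**3: now -atan(y**3/3)/3.
Answer: -atan(y**3/3)/3.


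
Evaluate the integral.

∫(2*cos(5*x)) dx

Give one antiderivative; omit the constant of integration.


Answer: 2*sin(5*x)/5.


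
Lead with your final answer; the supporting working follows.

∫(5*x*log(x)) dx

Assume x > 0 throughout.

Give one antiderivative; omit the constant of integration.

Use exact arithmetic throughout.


The answer is 5*x**2*log(x)/2 - 5*x**2/4.
Step 1. Integrate ∫(5*x*log(x)) dx by parts with u = log(x), dv = (5*x) dx, so v = 5*x**2/2 [assuming x > 0]: now 5*x**2*log(x)/2 + ∫(-5*x/2) dx.
Step 2. Evaluate the standard form: now 5*x**2*log(x)/2 - 5*x**2/4.
Answer: 5*x**2*log(x)/2 - 5*x**2/4.


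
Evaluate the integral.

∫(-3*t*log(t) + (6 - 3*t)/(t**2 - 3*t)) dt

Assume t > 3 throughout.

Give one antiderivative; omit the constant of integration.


Answer: -3*t**2*log(t)/2 + 3*t**2/4 - 2*log(t) - log(t - 3).


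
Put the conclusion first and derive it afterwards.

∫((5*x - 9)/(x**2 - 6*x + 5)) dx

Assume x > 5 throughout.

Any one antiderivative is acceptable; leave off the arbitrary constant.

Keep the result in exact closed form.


The answer is 4*log(x - 5) + log(x - 1).
Step 1. Decompose ∫((5*x - 9)/(x**2 - 6*x + 5)) dx by partial fractions, (5*x - 9)/(x**2 - 6*x + 5) = 1/(x - 1) + 4/(x - 5): now ∫(4/(x - 5)) dx + ∫(1/(x - 1)) dx.
Step 2. Evaluate the standard form [assuming x > 5]: now 4*log(x - 5) + ∫(1/(x - 1)) dx.
Step 3. Evaluate the standard form [assuming x > 1]: now 4*log(x - 5) + log(x - 1).
Answer: 4*log(x - 5) + log(x - 1).


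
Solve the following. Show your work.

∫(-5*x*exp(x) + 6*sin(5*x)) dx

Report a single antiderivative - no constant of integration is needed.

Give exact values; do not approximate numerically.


Step 1. Rewrite: now ∫(-5*x*exp(x)) dx + ∫(6*sin(5*x)) dx.
Step 2. Integrate ∫(-5*x*exp(x)) dx by parts with u = x, dv = (-5*exp(x)) dx, so v = -5*exp(x): now -5*x*exp(x) + ∫(5*exp(x)) dx + ∫(6*sin(5*x)) dx.
Step 3. Evaluate the standard form: now -5*x*exp(x) + 5*exp(x) + ∫(6*sin(5*x)) dx.
Step 4. Evaluate the standard form: now -5*x*exp(x) + 5*exp(x) - 6*cos(5*x)/5.
Answer: -5*x*exp(x) + 5*exp(x) - 6*cos(5*x)/5.


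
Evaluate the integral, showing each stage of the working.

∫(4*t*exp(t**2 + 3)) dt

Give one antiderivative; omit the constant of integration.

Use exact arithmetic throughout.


Step 1. Substitute u = t**2 + 3, turning ∫(4*t*exp(t**2 + 3)) dt into ∫(2*exp(u)) du: now ∫(2*exp(u)) du.
Step 2. Evaluate the standard form: now 2*exp(u).
Step 3. Substitute back u = t**2 + 3: now 2*exp(t**2 + 3).
Answer: 2*exp(t**2 + 3).


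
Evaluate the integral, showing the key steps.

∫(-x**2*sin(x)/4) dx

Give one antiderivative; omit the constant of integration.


Step 1. Integrate ∫(-x**2*sin(x)/4) dx by parts with u = x**2, dv = (-sin(x)/4) dx, so v = cos(x)/4: now x**2*cos(x)/4 + ∫(-x*cos(x)/2) dx.
Step 2. Integrate ∫(-x*cos(x)/2) dx by parts with u = x, dv = (-cos(x)/2) dx, so v = -sin(x)/2: now x**2*cos(x)/4 - x*sin(x)/2 + ∫(sin(x)/2) dx.
Step 3. Evaluate the standard form: now x**2*cos(x)/4 - x*sin(x)/2 - cos(x)/2.
Answer: x**2*cos(x)/4 - x*sin(x)/2 - cos(x)/2.


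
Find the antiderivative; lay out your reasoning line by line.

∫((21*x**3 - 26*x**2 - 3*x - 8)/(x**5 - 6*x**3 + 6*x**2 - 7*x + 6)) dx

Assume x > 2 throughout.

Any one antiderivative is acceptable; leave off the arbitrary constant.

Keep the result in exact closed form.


Step 1. Decompose ∫((21*x**3 - 26*x**2 - 3*x - 8)/(x**5 - 6*x**3 + 6*x**2 - 7*x + 6)) dx by partial fractions, (21*x**3 - 26*x**2 - 3*x - 8)/(x**5 - 6*x**3 + 6*x**2 - 7*x + 6) = 3/(x**2 + 1) - 4/(x + 3) + 2/(x - 1) + 2/(x - 2): now ∫(2/(x - 2)) dx + ∫(2/(x - 1)) dx + ∫(-4/(x + 3)) dx + ∫(3/(x**2 + 1)) dx.
Step 2. Evaluate the standard form [assuming x > 2]: now 2*log(x - 2) + ∫(2/(x - 1)) dx + ∫(-4/(x + 3)) dx + ∫(3/(x**2 + 1)) dx.
Step 3. Evaluate the standard form [assuming x > -3]: now 2*log(x - 2) - 4*log(x + 3) + ∫(2/(x - 1)) dx + ∫(3/(x**2 + 1)) dx.
Step 4. Evaluate the standard form [assuming x > 1]: now 2*log(x - 2) + 2*log(x - 1) - 4*log(x + 3) + ∫(3/(x**2 + 1)) dx.
Step 5. Evaluate the standard form: now 2*log(x - 2) + 2*log(x - 1) - 4*log(x + 3) + 3*atan(x).
Answer: 2*log(x - 2) + 2*log(x - 1) - 4*log(x + 3) + 3*atan(x).


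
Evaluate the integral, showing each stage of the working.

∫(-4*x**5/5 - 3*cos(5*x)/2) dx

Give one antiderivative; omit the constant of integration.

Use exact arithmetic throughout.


Step 1. Rewrite: now ∫(-4*x**5/5) dx + ∫(-3*cos(5*x)/2) dx.
Step 2. Evaluate the standard form: now -2*x**6/15 + ∫(-3*cos(5*x)/2) dx.
Step 3. Evaluate the standard form: now -2*x**6/15 - 3*sin(5*x)/10.
Answer: -2*x**6/15 - 3*sin(5*x)/10.


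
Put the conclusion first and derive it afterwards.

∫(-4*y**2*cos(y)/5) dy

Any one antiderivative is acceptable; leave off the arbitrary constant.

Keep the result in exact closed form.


The answer is -4*y**2*sin(y)/5 - 8*y*cos(y)/5 + 8*sin(y)/5.
Step 1. Integrate ∫(-4*y**2*cos(y)/5) dy by parts with u = y**2, dv = (-4*cos(y)/5) dy, so v = -4*sin(y)/5: now -4*y**2*sin(y)/5 + ∫(8*y*sin(y)/5) dy.
Step 2. Integrate ∫(8*y*sin(y)/5) dy by parts with u = y, dv = (8*sin(y)/5) dy, so v = -8*cos(y)/5: now -4*y**2*sin(y)/5 - 8*y*cos(y)/5 + ∫(8*cos(y)/5) dy.
Step 3. Evaluate the standard form: now -4*y**2*sin(y)/5 - 8*y*cos(y)/5 + 8*sin(y)/5.
Answer: -4*y**2*sin(y)/5 - 8*y*cos(y)/5 + 8*sin(y)/5.


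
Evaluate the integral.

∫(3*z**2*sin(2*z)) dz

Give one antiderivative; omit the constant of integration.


Answer: -3*z**2*cos(2*z)/2 + 3*z*sin(2*z)/2 + 3*cos(2*z)/4.


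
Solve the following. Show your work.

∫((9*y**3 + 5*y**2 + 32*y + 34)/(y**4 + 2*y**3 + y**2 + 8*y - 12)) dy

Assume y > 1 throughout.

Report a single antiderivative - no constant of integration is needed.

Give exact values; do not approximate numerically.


Step 1. Decompose ∫((9*y**3 + 5*y**2 + 32*y + 34)/(y**4 + 2*y**3 + y**2 + 8*y - 12)) dy by partial fractions, (9*y**3 + 5*y**2 + 32*y + 34)/(y**4 + 2*y**3 + y**2 + 8*y - 12) = -2/(y**2 + 4) + 5/(y + 3) + 4/(y - 1): now ∫(4/(y - 1)) dy + ∫(5/(y + 3)) dy + ∫(-2/(y**2 + 4)) dy.
Step 2. Evaluate the standard form [assuming y > -3]: now 5*log(y + 3) + ∫(4/(y - 1)) dy + ∫(-2/(y**2 + 4)) dy.
Step 3. Evaluate the standard form [assuming y > 1]: now 4*log(y - 1) + 5*log(y + 3) + ∫(-2/(y**2 + 4)) dy.
Step 4. Evaluate the standard form: now 4*log(y - 1) + 5*log(y + 3) - atan(y/2).
Answer: 4*log(y - 1) + 5*log(y + 3) - atan(y/2).


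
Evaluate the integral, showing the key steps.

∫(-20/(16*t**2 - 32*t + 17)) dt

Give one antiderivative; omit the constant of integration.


Step 1. Substitute u = 4 - 4*t, turning ∫(-20/(16*t**2 - 32*t + 17)) dt into ∫(5/(u**2 + 1)) du: now ∫(5/(u**2 + 1)) du.
Step 2. Evaluate the standard form: now 5*atan(u).
Step 3. Substitute back u = 4 - 4*t: now -5*atan(4*t - 4).
Answer: -5*atan(4*t - 4).


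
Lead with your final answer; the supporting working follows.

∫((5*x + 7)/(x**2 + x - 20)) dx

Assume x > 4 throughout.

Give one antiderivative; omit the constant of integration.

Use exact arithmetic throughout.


The answer is 3*log(x - 4) + 2*log(x + 5).
Step 1. Decompose ∫((5*x + 7)/(x**2 + x - 20)) dx by partial fractions, (5*x + 7)/(x**2 + x - 20) = 2/(x + 5) + 3/(x - 4): now ∫(3/(x - 4)) dx + ∫(2/(x + 5)) dx.
Step 2. Evaluate the standard form [assuming x > 4]: now 3*log(x - 4) + ∫(2/(x + 5)) dx.
Step 3. Evaluate the standard form [assuming x > -5]: now 3*log(x - 4) + 2*log(x + 5).
Answer: 3*log(x - 4) + 2*log(x + 5).


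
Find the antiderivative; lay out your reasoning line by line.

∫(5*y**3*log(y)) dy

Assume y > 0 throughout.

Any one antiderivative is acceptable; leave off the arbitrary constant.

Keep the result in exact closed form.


Step 1. Integrate ∫(5*y**3*log(y)) dy by parts with u = log(y), dv = (5*y**3) dy, so v = 5*y**4/4 [assuming y > 0]: now 5*y**4*log(y)/4 + ∫(-5*y**3/4) dy.
Step 2. Evaluate the standard form: now 5*y**4*log(y)/4 - 5*y**4/16.
Answer: 5*y**4*log(y)/4 - 5*y**4/16.


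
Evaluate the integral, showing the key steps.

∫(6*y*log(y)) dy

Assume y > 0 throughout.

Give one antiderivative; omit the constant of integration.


Step 1. Integrate ∫(6*y*log(y)) dy by parts with u = log(y), dv = (6*y) dy, so v = 3*y**2 [assuming y > 0]: now 3*y**2*log(y) + ∫(-3*y) dy.
Step 2. Evaluate the standard form: now 3*y**2*log(y) - 3*y**2/2.
Answer: 3*y**2*log(y) - 3*y**2/2.


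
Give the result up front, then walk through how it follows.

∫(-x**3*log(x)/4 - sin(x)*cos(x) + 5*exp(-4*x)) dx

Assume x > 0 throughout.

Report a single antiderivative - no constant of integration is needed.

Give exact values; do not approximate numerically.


The answer is -x**4*log(x)/16 + x**4/64 - sin(x)**2/2 - 5*exp(-4*x)/4.
Step 1. Rewrite: now ∫(-x**3*log(x)/4) dx + ∫(-sin(x)*cos(x)) dx + ∫(5*exp(-4*x)) dx.
Step 2. Integrate ∫(-x**3*log(x)/4) dx by parts with u = log(x), dv = (-x**3/4) dx, so v = -x**4/16 [assuming x > 0]: now -x**4*log(x)/16 + ∫(x**3/16) dx + ∫(-sin(x)*cos(x)) dx + ∫(5*exp(-4*x)) dx.
Step 3. Evaluate the standard form: now -x**4*log(x)/16 + x**4/64 + ∫(-sin(x)*cos(x)) dx + ∫(5*exp(-4*x)) dx.
Step 4. Evaluate the standard form: now -x**4*log(x)/16 + x**4/64 + ∫(-sin(x)*cos(x)) dx - 5*exp(-4*x)/4.
Step 5. Substitute u = sin(x), turning ∫(-sin(x)*cos(x)) dx into ∫(-u) du: now -x**4*log(x)/16 + x**4/64 + ∫(-u) du - 5*exp(-4*x)/4.
Step 6. Evaluate the standard form: now -u**2/2 - x**4*log(x)/16 + x**4/64 - 5*exp(-4*x)/4.
Step 7. Substitute back u = sin(x): now -x**4*log(x)/16 + x**4/64 - sin(x)**2/2 - 5*exp(-4*x)/4.
Answer: -x**4*log(x)/16 + x**4/64 - sin(x)**2/2 - 5*exp(-4*x)/4.


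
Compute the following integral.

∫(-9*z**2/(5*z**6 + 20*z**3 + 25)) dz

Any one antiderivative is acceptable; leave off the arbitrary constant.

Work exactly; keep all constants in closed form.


Answer: -3*atan(z**3 + 2)/5.


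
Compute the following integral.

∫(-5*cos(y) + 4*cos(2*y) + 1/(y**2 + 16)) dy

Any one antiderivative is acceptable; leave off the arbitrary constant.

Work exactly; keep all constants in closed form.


Answer: -5*sin(y) + 2*sin(2*y) + atan(y/4)/4.


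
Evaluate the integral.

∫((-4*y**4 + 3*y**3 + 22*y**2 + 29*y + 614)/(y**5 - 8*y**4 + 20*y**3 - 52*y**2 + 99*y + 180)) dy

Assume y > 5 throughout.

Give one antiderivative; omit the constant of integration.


Answer: -4*log(y - 5) - 2*log(y - 4) + 2*log(y + 1) + atan(y/3)/3.


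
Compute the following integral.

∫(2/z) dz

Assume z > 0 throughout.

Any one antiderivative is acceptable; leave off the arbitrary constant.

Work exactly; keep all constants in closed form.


Answer: 2*log(z).


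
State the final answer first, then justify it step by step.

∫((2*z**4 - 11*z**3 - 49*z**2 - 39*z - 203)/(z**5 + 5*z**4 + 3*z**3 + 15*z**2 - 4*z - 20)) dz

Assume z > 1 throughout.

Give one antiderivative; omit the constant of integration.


The answer is -5*log(z - 1) + 5*log(z + 1) + 2*log(z + 5) - atan(z/2)/2.
Step 1. Decompose ∫((2*z**4 - 11*z**3 - 49*z**2 - 39*z - 203)/(z**5 + 5*z**4 + 3*z**3 + 15*z**2 - 4*z - 20)) dz by partial fractions, (2*z**4 - 11*z**3 - 49*z**2 - 39*z - 203)/(z**5 + 5*z**4 + 3*z**3 + 15*z**2 - 4*z - 20) = -1/(z**2 + 4) + 2/(z + 5) + 5/(z + 1) - 5/(z - 1): now ∫(-5/(z - 1)) dz + ∫(5/(z + 1)) dz + ∫(2/(z + 5)) dz + ∫(-1/(z**2 + 4)) dz.
Step 2. Evaluate the standard form [assuming z > 1]: now -5*log(z - 1) + ∫(5/(z + 1)) dz + ∫(2/(z + 5)) dz + ∫(-1/(z**2 + 4)) dz.
Step 3. Evaluate the standard form [assuming z > -1]: now -5*log(z - 1) + 5*log(z + 1) + ∫(2/(z + 5)) dz + ∫(-1/(z**2 + 4)) dz.
Step 4. Evaluate the standard form [assuming z > -5]: now -5*log(z - 1) + 5*log(z + 1) + 2*log(z + 5) + ∫(-1/(z**2 + 4)) dz.
Step 5. Evaluate the standard form: now -5*log(z - 1) + 5*log(z + 1) + 2*log(z + 5) - atan(z/2)/2.
Answer: -5*log(z - 1) + 5*log(z + 1) + 2*log(z + 5) - atan(z/2)/2.


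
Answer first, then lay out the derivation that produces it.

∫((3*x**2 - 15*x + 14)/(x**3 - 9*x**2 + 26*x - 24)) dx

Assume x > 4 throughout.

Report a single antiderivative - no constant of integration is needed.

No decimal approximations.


The answer is log(x - 4) + 4*log(x - 3) - 2*log(x - 2).
Step 1. Decompose ∫((3*x**2 - 15*x + 14)/(x**3 - 9*x**2 + 26*x - 24)) dx by partial fractions, (3*x**2 - 15*x + 14)/(x**3 - 9*x**2 + 26*x - 24) = -2/(x - 2) + 4/(x - 3) + 1/(x - 4): now ∫(1/(x - 4)) dx + ∫(4/(x - 3)) dx + ∫(-2/(x - 2)) dx.
Step 2. Evaluate the standard form [assuming x > 2]: now -2*log(x - 2) + ∫(1/(x - 4)) dx + ∫(4/(x - 3)) dx.
Step 3. Evaluate the standard form [assuming x > 4]: now log(x - 4) - 2*log(x - 2) + ∫(4/(x - 3)) dx.
Step 4. Evaluate the standard form [assuming x > 3]: now log(x - 4) + 4*log(x - 3) - 2*log(x - 2).
Answer: log(x - 4) + 4*log(x - 3) - 2*log(x - 2).


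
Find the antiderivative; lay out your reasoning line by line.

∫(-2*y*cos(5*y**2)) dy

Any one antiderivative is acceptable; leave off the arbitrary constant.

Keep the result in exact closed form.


Step 1. Substitute u = y**2, turning ∫(-2*y*cos(5*y**2)) dy into ∫(-cos(5*u)) du: now ∫(-cos(5*u)) du.
Step 2. Evaluate the standard form: now -sin(5*u)/5.
Step 3. Substitute back u = y**2: now -sin(5*y**2)/5.
Answer: -sin(5*y**2)/5.


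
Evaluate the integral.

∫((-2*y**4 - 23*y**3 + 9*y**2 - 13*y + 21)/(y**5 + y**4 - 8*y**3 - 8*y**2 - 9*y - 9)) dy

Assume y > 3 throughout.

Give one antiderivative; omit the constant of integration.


Answer: -3*log(y - 3) - 4*log(y + 1) + 5*log(y + 3) - atan(y).


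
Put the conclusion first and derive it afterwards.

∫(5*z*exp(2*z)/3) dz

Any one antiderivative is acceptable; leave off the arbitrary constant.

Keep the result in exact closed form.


The answer is 5*z*exp(2*z)/6 - 5*exp(2*z)/12.
Step 1. Integrate ∫(5*z*exp(2*z)/3) dz by parts with u = z, dv = (5*exp(2*z)/3) dz, so v = 5*exp(2*z)/6: now 5*z*exp(2*z)/6 + ∫(-5*exp(2*z)/6) dz.
Step 2. Evaluate the standard form: now 5*z*exp(2*z)/6 - 5*exp(2*z)/12.
Answer: 5*z*exp(2*z)/6 - 5*exp(2*z)/12.


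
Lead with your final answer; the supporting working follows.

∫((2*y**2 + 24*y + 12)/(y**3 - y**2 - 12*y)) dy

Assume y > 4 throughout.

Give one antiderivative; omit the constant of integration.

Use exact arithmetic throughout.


The answer is -log(y) + 5*log(y - 4) - 2*log(y + 3).
Step 1. Decompose ∫((2*y**2 + 24*y + 12)/(y**3 - y**2 - 12*y)) dy by partial fractions, (2*y**2 + 24*y + 12)/(y**3 - y**2 - 12*y) = -2/(y + 3) + 5/(y - 4) - 1/y: now ∫(-1/y) dy + ∫(5/(y - 4)) dy + ∫(-2/(y + 3)) dy.
Step 2. Evaluate the standard form [assuming y > 4]: now 5*log(y - 4) + ∫(-1/y) dy + ∫(-2/(y + 3)) dy.
Step 3. Evaluate the standard form [assuming y > 0]: now -log(y) + 5*log(y - 4) + ∫(-2/(y + 3)) dy.
Step 4. Evaluate the standard form [assuming y > -3]: now -log(y) + 5*log(y - 4) - 2*log(y + 3).
Answer: -log(y) + 5*log(y - 4) - 2*log(y + 3).


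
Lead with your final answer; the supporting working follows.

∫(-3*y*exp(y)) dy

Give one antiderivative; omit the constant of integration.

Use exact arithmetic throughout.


The answer is -3*y*exp(y) + 3*exp(y).
Step 1. Integrate ∫(-3*y*exp(y)) dy by parts with u = y, dv = (-3*exp(y)) dy, so v = -3*exp(y): now -3*y*exp(y) + ∫(3*exp(y)) dy.
Step 2. Evaluate the standard form: now -3*y*exp(y) + 3*exp(y).
Answer: -3*y*exp(y) + 3*exp(y).


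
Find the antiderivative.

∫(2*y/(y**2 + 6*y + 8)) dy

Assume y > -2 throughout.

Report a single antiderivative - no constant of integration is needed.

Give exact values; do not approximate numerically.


Answer: -2*log(y + 2) + 4*log(y + 4).


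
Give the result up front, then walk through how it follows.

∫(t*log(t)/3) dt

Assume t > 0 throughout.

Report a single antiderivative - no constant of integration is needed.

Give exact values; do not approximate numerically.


The answer is t**2*log(t)/6 - t**2/12.
Step 1. Integrate ∫(t*log(t)/3) dt by parts with u = log(t), dv = (t/3) dt, so v = t**2/6 [assuming t > 0]: now t**2*log(t)/6 + ∫(-t/6) dt.
Step 2. Evaluate the standard form: now t**2*log(t)/6 - t**2/12.
Answer: t**2*log(t)/6 - t**2/12.


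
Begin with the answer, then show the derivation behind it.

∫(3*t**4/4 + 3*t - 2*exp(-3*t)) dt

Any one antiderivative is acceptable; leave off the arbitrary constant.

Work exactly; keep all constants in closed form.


The answer is 3*t**5/20 + 3*t**2/2 + 2*exp(-3*t)/3.
Step 1. Rewrite: now ∫(3*t) dt + ∫(3*t**4/4) dt + ∫(-2*exp(-3*t)) dt.
Step 2. Evaluate the standard form: now ∫(3*t) dt + ∫(3*t**4/4) dt + 2*exp(-3*t)/3.
Step 3. Evaluate the standard form: now 3*t**2/2 + ∫(3*t**4/4) dt + 2*exp(-3*t)/3.
Step 4. Evaluate the standard form: now 3*t**5/20 + 3*t**2/2 + 2*exp(-3*t)/3.
Answer: 3*t**5/20 + 3*t**2/2 + 2*exp(-3*t)/3.


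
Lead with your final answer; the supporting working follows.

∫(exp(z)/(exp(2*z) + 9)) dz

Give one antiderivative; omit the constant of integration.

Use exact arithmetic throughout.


The answer is atan(exp(z)/3)/3.
Step 1. Substitute u = exp(z), turning ∫(exp(z)/(exp(2*z) + 9)) dz into ∫(1/(u**2 + 9)) du: now ∫(1/(u**2 + 9)) du.
Step 2. Evaluate the standard form: now atan(u/3)/3.
Step 3. Substitute back u = exp(z): now atan(exp(z)/3)/3.
Answer: atan(exp(z)/3)/3.


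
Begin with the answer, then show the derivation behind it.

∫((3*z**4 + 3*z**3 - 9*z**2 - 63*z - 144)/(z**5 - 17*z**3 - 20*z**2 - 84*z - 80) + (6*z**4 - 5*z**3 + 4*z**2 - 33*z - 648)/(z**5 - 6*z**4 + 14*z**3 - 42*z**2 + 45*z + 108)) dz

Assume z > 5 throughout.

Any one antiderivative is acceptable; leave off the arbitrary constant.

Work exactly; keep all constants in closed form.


The answer is log(z - 5) + 4*log(z - 4) + 5*log(z - 3) - 2*log(z + 1) + log(z + 4) - atan(z/3) + 3*atan(z/2)/2.
Step 1. Rewrite: now ∫((3*z**4 + 3*z**3 - 9*z**2 - 63*z - 144)/(z**5 - 17*z**3 - 20*z**2 - 84*z - 80)) dz + ∫((6*z**4 - 5*z**3 + 4*z**2 - 33*z - 648)/(z**5 - 6*z**4 + 14*z**3 - 42*z**2 + 45*z + 108)) dz.
Step 2. Decompose ∫((6*z**4 - 5*z**3 + 4*z**2 - 33*z - 648)/(z**5 - 6*z**4 + 14*z**3 - 42*z**2 + 45*z + 108)) dz by partial fractions, (6*z**4 - 5*z**3 + 4*z**2 - 33*z - 648)/(z**5 - 6*z**4 + 14*z**3 - 42*z**2 + 45*z + 108) = -3/(z**2 + 9) - 3/(z + 1) + 5/(z - 3) + 4/(z - 4): now ∫((3*z**4 + 3*z**3 - 9*z**2 - 63*z - 144)/(z**5 - 17*z**3 - 20*z**2 - 84*z - 80)) dz + ∫(4/(z - 4)) dz + ∫(5/(z - 3)) dz + ∫(-3/(z + 1)) dz + ∫(-3/(z**2 + 9)) dz.
Step 3. Evaluate the standard form [assuming z > 3]: now 5*log(z - 3) + ∫((3*z**4 + 3*z**3 - 9*z**2 - 63*z - 144)/(z**5 - 17*z**3 - 20*z**2 - 84*z - 80)) dz + ∫(4/(z - 4)) dz + ∫(-3/(z + 1)) dz + ∫(-3/(z**2 + 9)) dz.
Step 4. Evaluate the standard form [assuming z > 4]: now 4*log(z - 4) + 5*log(z - 3) + ∫((3*z**4 + 3*z**3 - 9*z**2 - 63*z - 144)/(z**5 - 17*z**3 - 20*z**2 - 84*z - 80)) dz + ∫(-3/(z + 1)) dz + ∫(-3/(z**2 + 9)) dz.
Step 5. Evaluate the standard form [assuming z > -1]: now 4*log(z - 4) + 5*log(z - 3) - 3*log(z + 1) + ∫((3*z**4 + 3*z**3 - 9*z**2 - 63*z - 144)/(z**5 - 17*z**3 - 20*z**2 - 84*z - 80)) dz + ∫(-3/(z**2 + 9)) dz.
Step 6. Evaluate the standard form: now 4*log(z - 4) + 5*log(z - 3) - 3*log(z + 1) - atan(z/3) + ∫((3*z**4 + 3*z**3 - 9*z**2 - 63*z - 144)/(z**5 - 17*z**3 - 20*z**2 - 84*z - 80)) dz.
Step 7. Decompose ∫((3*z**4 + 3*z**3 - 9*z**2 - 63*z - 144)/(z**5 - 17*z**3 - 20*z**2 - 84*z - 80)) dz by partial fractions, (3*z**4 + 3*z**3 - 9*z**2 - 63*z - 144)/(z**5 - 17*z**3 - 20*z**2 - 84*z - 80) = 3/(z**2 + 4) + 1/(z + 4) + 1/(z + 1) + 1/(z - 5): now 4*log(z - 4) + 5*log(z - 3) - 3*log(z + 1) - atan(z/3) + ∫(1/(z - 5)) dz + ∫(1/(z + 1)) dz + ∫(1/(z + 4)) dz + ∫(3/(z**2 + 4)) dz.
Step 8. Evaluate the standard form [assuming z > 5]: now log(z - 5) + 4*log(z - 4) + 5*log(z - 3) - 3*log(z + 1) - atan(z/3) + ∫(1/(z + 1)) dz + ∫(1/(z + 4)) dz + ∫(3/(z**2 + 4)) dz.
Step 9. Evaluate the standard form [assuming z > -4]: now log(z - 5) + 4*log(z - 4) + 5*log(z - 3) - 3*log(z + 1) + log(z + 4) - atan(z/3) + ∫(1/(z + 1)) dz + ∫(3/(z**2 + 4)) dz.
Step 10. Evaluate the standard form [assuming z > -1]: now log(z - 5) + 4*log(z - 4) + 5*log(z - 3) - 2*log(z + 1) + log(z + 4) - atan(z/3) + ∫(3/(z**2 + 4)) dz.
Step 11. Evaluate the standard form: now log(z - 5) + 4*log(z - 4) + 5*log(z - 3) - 2*log(z + 1) + log(z + 4) - atan(z/3) + 3*atan(z/2)/2.
Answer: log(z - 5) + 4*log(z - 4) + 5*log(z - 3) - 2*log(z + 1) + log(z + 4) - atan(z/3) + 3*atan(z/2)/2.


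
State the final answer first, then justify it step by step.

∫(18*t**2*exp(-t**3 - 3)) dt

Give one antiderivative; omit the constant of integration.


The answer is -6*exp(-t**3 - 3).
Step 1. Substitute u = t**3 + 3, turning ∫(18*t**2*exp(-t**3 - 3)) dt into ∫(6*exp(-u)) du: now ∫(6*exp(-u)) du.
Step 2. Evaluate the standard form: now -6*exp(-u).
Step 3. Substitute back u = t**3 + 3: now -6*exp(-t**3 - 3).
Answer: -6*exp(-t**3 - 3).


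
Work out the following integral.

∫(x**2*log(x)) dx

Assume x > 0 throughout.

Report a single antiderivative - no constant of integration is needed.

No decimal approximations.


Answer: x**3*log(x)/3 - x**3/9.


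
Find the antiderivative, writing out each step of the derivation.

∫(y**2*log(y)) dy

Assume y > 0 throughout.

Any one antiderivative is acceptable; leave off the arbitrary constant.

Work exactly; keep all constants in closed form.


Step 1. Integrate ∫(y**2*log(y)) dy by parts with u = log(y), dv = (y**2) dy, so v = y**3/3 [assuming y > 0]: now y**3*log(y)/3 + ∫(-y**2/3) dy.
Step 2. Evaluate the standard form: now y**3*log(y)/3 - y**3/9.
Answer: y**3*log(y)/3 - y**3/9.


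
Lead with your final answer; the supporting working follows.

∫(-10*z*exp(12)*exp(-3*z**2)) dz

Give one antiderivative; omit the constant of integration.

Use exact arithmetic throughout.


The answer is 5*exp(12 - 3*z**2)/3.
Step 1. Substitute u = z**2 - 4, turning ∫(-10*z*exp(12)*exp(-3*z**2)) dz into ∫(-5*exp(-3*u)) du: now ∫(-5*exp(-3*u)) du.
Step 2. Evaluate the standard form: now 5*exp(-3*u)/3.
Step 3. Substitute back u = z**2 - 4: now 5*exp(12 - 3*z**2)/3.
Answer: 5*exp(12 - 3*z**2)/3.


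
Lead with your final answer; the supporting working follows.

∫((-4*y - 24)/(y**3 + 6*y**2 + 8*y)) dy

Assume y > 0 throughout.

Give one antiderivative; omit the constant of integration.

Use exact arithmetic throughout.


The answer is -3*log(y) + 4*log(y + 2) - log(y + 4).
Step 1. Decompose ∫((-4*y - 24)/(y**3 + 6*y**2 + 8*y)) dy by partial fractions, (-4*y - 24)/(y**3 + 6*y**2 + 8*y) = -1/(y + 4) + 4/(y + 2) - 3/y: now ∫(-3/y) dy + ∫(4/(y + 2)) dy + ∫(-1/(y + 4)) dy.
Step 2. Evaluate the standard form [assuming y > -2]: now 4*log(y + 2) + ∫(-3/y) dy + ∫(-1/(y + 4)) dy.
Step 3. Evaluate the standard form [assuming y > 0]: now -3*log(y) + 4*log(y + 2) + ∫(-1/(y + 4)) dy.
Step 4. Evaluate the standard form [assuming y > -4]: now -3*log(y) + 4*log(y + 2) - log(y + 4).
Answer: -3*log(y) + 4*log(y + 2) - log(y + 4).


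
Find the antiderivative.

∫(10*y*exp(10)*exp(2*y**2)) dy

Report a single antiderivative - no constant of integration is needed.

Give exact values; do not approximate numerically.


Answer: 5*exp(2*y**2 + 10)/2.


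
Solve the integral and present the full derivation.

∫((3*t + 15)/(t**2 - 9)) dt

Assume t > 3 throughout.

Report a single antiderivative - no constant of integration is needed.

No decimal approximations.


Step 1. Decompose ∫((3*t + 15)/(t**2 - 9)) dt by partial fractions, (3*t + 15)/(t**2 - 9) = -1/(t + 3) + 4/(t - 3): now ∫(4/(t - 3)) dt + ∫(-1/(t + 3)) dt.
Step 2. Evaluate the standard form [assuming t > -3]: now -log(t + 3) + ∫(4/(t - 3)) dt.
Step 3. Evaluate the standard form [assuming t > 3]: now 4*log(t - 3) - log(t + 3).
Answer: 4*log(t - 3) - log(t + 3).


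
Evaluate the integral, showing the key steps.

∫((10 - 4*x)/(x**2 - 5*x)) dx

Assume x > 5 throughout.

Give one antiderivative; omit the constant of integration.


Step 1. Decompose ∫((10 - 4*x)/(x**2 - 5*x)) dx by partial fractions, (10 - 4*x)/(x**2 - 5*x) = -2/(x - 5) - 2/x: now ∫(-2/x) dx + ∫(-2/(x - 5)) dx.
Step 2. Evaluate the standard form [assuming x > 5]: now -2*log(x - 5) + ∫(-2/x) dx.
Step 3. Evaluate the standard form [assuming x > 0]: now -2*log(x) - 2*log(x - 5).
Answer: -2*log(x) - 2*log(x - 5).


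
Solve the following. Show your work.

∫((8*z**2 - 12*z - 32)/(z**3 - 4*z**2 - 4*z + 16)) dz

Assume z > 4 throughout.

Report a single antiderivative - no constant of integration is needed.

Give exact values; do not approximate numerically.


Step 1. Decompose ∫((8*z**2 - 12*z - 32)/(z**3 - 4*z**2 - 4*z + 16)) dz by partial fractions, (8*z**2 - 12*z - 32)/(z**3 - 4*z**2 - 4*z + 16) = 1/(z + 2) + 3/(z - 2) + 4/(z - 4): now ∫(4/(z - 4)) dz + ∫(3/(z - 2)) dz + ∫(1/(z + 2)) dz.
Step 2. Evaluate the standard form [assuming z > 4]: now 4*log(z - 4) + ∫(3/(z - 2)) dz + ∫(1/(z + 2)) dz.
Step 3. Evaluate the standard form [assuming z > -2]: now 4*log(z - 4) + log(z + 2) + ∫(3/(z - 2)) dz.
Step 4. Evaluate the standard form [assuming z > 2]: now 4*log(z - 4) + 3*log(z - 2) + log(z + 2).
Answer: 4*log(z - 4) + 3*log(z - 2) + log(z + 2).


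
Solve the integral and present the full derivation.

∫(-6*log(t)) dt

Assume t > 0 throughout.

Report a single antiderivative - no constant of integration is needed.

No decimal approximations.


Step 1. Integrate ∫(-6*log(t)) dt by parts with u = log(t), dv = (-6) dt, so v = -6*t [assuming t > 0]: now -6*t*log(t) + ∫(6) dt.
Step 2. Evaluate the standard form: now -6*t*log(t) + 6*t.
Answer: -6*t*log(t) + 6*t.


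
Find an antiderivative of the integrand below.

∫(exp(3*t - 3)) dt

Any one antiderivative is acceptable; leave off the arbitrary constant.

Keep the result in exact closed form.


Answer: exp(3*t - 3)/3.


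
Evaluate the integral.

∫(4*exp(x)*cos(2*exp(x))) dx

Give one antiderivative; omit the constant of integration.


Answer: 2*sin(2*exp(x)).


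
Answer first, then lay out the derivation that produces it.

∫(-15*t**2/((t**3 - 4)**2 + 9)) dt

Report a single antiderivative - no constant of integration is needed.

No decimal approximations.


The answer is -5*atan(t**3/3 - 4/3)/3.
Step 1. Substitute u = t**3 - 4, turning ∫(-15*t**2/((t**3 - 4)**2 + 9)) dt into ∫(-5/(u**2 + 9)) du: now ∫(-5/(u**2 + 9)) du.
Step 2. Evaluate the standard form: now -5*atan(u/3)/3.
Step 3. Substitute back u = t**3 - 4: now -5*atan(t**3/3 - 4/3)/3.
Answer: -5*atan(t**3/3 - 4/3)/3.


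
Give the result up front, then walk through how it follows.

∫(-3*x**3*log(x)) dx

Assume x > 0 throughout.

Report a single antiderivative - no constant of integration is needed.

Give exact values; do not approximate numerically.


The answer is -3*x**4*log(x)/4 + 3*x**4/16.
Step 1. Integrate ∫(-3*x**3*log(x)) dx by parts with u = log(x), dv = (-3*x**3) dx, so v = -3*x**4/4 [assuming x > 0]: now -3*x**4*log(x)/4 + ∫(3*x**3/4) dx.
Step 2. Evaluate the standard form: now -3*x**4*log(x)/4 + 3*x**4/16.
Answer: -3*x**4*log(x)/4 + 3*x**4/16.


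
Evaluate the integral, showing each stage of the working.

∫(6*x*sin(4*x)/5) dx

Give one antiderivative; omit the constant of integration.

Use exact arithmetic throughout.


Step 1. Integrate ∫(6*x*sin(4*x)/5) dx by parts with u = x, dv = (6*sin(4*x)/5) dx, so v = -3*cos(4*x)/10: now -3*x*cos(4*x)/10 + ∫(3*cos(4*x)/10) dx.
Step 2. Evaluate the standard form: now -3*x*cos(4*x)/10 + 3*sin(4*x)/40.
Answer: -3*x*cos(4*x)/10 + 3*sin(4*x)/40.


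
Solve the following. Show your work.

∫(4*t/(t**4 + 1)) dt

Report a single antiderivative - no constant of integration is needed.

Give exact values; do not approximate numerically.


Step 1. Substitute u = t**2, turning ∫(4*t/(t**4 + 1)) dt into ∫(2/(u**2 + 1)) du: now ∫(2/(u**2 + 1)) du.
Step 2. Evaluate the standard form: now 2*atan(u).
Step 3. Substitute back u = t**2: now 2*atan(t**2).
Answer: 2*atan(t**2).


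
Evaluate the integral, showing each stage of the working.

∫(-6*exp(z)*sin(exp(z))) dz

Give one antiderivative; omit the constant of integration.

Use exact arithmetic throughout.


Step 1. Substitute u = exp(z), turning ∫(-6*exp(z)*sin(exp(z))) dz into ∫(-6*sin(u)) du: now ∫(-6*sin(u)) du.
Step 2. Evaluate the standard form: now 6*cos(u).
Step 3. Substitute back u = exp(z): now 6*cos(exp(z)).
Answer: 6*cos(exp(z)).


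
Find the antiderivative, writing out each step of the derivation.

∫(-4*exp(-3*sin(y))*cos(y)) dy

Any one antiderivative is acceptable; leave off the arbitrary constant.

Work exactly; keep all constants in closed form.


Step 1. Substitute u = sin(y), turning ∫(-4*exp(-3*sin(y))*cos(y)) dy into ∫(-4*exp(-3*u)) du: now ∫(-4*exp(-3*u)) du.
Step 2. Evaluate the standard form: now 4*exp(-3*u)/3.
Step 3. Substitute back u = sin(y): now 4*exp(-3*sin(y))/3.
Answer: 4*exp(-3*sin(y))/3.


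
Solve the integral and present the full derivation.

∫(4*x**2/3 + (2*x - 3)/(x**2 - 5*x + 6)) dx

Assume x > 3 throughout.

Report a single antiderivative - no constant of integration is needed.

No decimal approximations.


Step 1. Rewrite: now ∫(4*x**2/3) dx + ∫((2*x - 3)/(x**2 - 5*x + 6)) dx.
Step 2. Decompose ∫((2*x - 3)/(x**2 - 5*x + 6)) dx by partial fractions, (2*x - 3)/(x**2 - 5*x + 6) = -1/(x - 2) + 3/(x - 3): now ∫(4*x**2/3) dx + ∫(3/(x - 3)) dx + ∫(-1/(x - 2)) dx.
Step 3. Evaluate the standard form [assuming x > 2]: now -log(x - 2) + ∫(4*x**2/3) dx + ∫(3/(x - 3)) dx.
Step 4. Evaluate the standard form [assuming x > 3]: now 3*log(x - 3) - log(x - 2) + ∫(4*x**2/3) dx.
Step 5. Evaluate the standard form: now 4*x**3/9 + 3*log(x - 3) - log(x - 2).
Answer: 4*x**3/9 + 3*log(x - 3) - log(x - 2).


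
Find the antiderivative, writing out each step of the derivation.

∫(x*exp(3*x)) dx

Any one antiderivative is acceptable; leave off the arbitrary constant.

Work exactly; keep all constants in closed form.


Step 1. Integrate ∫(x*exp(3*x)) dx by parts with u = x, dv = (exp(3*x)) dx, so v = exp(3*x)/3: now x*exp(3*x)/3 + ∫(-exp(3*x)/3) dx.
Step 2. Evaluate the standard form: now x*exp(3*x)/3 - exp(3*x)/9.
Answer: x*exp(3*x)/3 - exp(3*x)/9.


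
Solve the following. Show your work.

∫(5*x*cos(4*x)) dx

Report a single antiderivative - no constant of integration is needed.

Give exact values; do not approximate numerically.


Step 1. Integrate ∫(5*x*cos(4*x)) dx by parts with u = x, dv = (5*cos(4*x)) dx, so v = 5*sin(4*x)/4: now 5*x*sin(4*x)/4 + ∫(-5*sin(4*x)/4) dx.
Step 2. Evaluate the standard form: now 5*x*sin(4*x)/4 + 5*cos(4*x)/16.
Answer: 5*x*sin(4*x)/4 + 5*cos(4*x)/16.


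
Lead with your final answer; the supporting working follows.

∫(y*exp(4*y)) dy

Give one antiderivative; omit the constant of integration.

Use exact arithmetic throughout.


The answer is y*exp(4*y)/4 - exp(4*y)/16.
Step 1. Integrate ∫(y*exp(4*y)) dy by parts with u = y, dv = (exp(4*y)) dy, so v = exp(4*y)/4: now y*exp(4*y)/4 + ∫(-exp(4*y)/4) dy.
Step 2. Evaluate the standard form: now y*exp(4*y)/4 - exp(4*y)/16.
Answer: y*exp(4*y)/4 - exp(4*y)/16.


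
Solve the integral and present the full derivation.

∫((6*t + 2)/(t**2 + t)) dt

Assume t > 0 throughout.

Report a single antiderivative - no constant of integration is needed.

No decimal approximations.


Step 1. Decompose ∫((6*t + 2)/(t**2 + t)) dt by partial fractions, (6*t + 2)/(t**2 + t) = 4/(t + 1) + 2/t: now ∫(2/t) dt + ∫(4/(t + 1)) dt.
Step 2. Evaluate the standard form [assuming t > 0]: now 2*log(t) + ∫(4/(t + 1)) dt.
Step 3. Evaluate the standard form [assuming t > -1]: now 2*log(t) + 4*log(t + 1).
Answer: 2*log(t) + 4*log(t + 1).


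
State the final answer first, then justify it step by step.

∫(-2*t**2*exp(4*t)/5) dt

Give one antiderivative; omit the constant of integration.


The answer is -t**2*exp(4*t)/10 + t*exp(4*t)/20 - exp(4*t)/80.
Step 1. Integrate ∫(-2*t**2*exp(4*t)/5) dt by parts with u = t**2, dv = (-2*exp(4*t)/5) dt, so v = -exp(4*t)/10: now -t**2*exp(4*t)/10 + ∫(t*exp(4*t)/5) dt.
Step 2. Integrate ∫(t*exp(4*t)/5) dt by parts with u = t, dv = (exp(4*t)/5) dt, so v = exp(4*t)/20: now -t**2*exp(4*t)/10 + t*exp(4*t)/20 + ∫(-exp(4*t)/20) dt.
Step 3. Evaluate the standard form: now -t**2*exp(4*t)/10 + t*exp(4*t)/20 - exp(4*t)/80.
Answer: -t**2*exp(4*t)/10 + t*exp(4*t)/20 - exp(4*t)/80.


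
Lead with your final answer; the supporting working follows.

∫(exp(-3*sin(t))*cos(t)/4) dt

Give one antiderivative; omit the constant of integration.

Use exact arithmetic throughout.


The answer is -exp(-3*sin(t))/12.
Step 1. Substitute u = sin(t), turning ∫(exp(-3*sin(t))*cos(t)/4) dt into ∫(exp(-3*u)/4) du: now ∫(exp(-3*u)/4) du.
Step 2. Evaluate the standard form: now -exp(-3*u)/12.
Step 3. Substitute back u = sin(t): now -exp(-3*sin(t))/12.
Answer: -exp(-3*sin(t))/12.


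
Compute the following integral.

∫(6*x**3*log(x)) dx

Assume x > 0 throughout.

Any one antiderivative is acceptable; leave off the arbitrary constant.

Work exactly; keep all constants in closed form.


Answer: 3*x**4*log(x)/2 - 3*x**4/8.


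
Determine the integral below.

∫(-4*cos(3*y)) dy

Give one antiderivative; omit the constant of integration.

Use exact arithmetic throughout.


Answer: -4*sin(3*y)/3.


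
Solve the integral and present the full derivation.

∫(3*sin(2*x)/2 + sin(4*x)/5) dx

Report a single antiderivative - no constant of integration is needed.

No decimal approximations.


Step 1. Rewrite: now ∫(3*sin(2*x)/2) dx + ∫(sin(4*x)/5) dx.
Step 2. Evaluate the standard form: now -3*cos(2*x)/4 + ∫(sin(4*x)/5) dx.
Step 3. Evaluate the standard form: now -3*cos(2*x)/4 - cos(4*x)/20.
Answer: -3*cos(2*x)/4 - cos(4*x)/20.


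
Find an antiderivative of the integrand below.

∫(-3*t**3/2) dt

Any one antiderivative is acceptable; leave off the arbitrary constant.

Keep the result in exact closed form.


Answer: -3*t**4/8.


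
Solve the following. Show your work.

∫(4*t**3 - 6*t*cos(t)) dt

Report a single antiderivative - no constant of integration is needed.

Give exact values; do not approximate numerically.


Step 1. Rewrite: now ∫(4*t**3) dt + ∫(-6*t*cos(t)) dt.
Step 2. Evaluate the standard form: now t**4 + ∫(-6*t*cos(t)) dt.
Step 3. Integrate ∫(-6*t*cos(t)) dt by parts with u = t, dv = (-6*cos(t)) dt, so v = -6*sin(t): now t**4 - 6*t*sin(t) + ∫(6*sin(t)) dt.
Step 4. Evaluate the standard form: now t**4 - 6*t*sin(t) - 6*cos(t).
Answer: t**4 - 6*t*sin(t) - 6*cos(t).


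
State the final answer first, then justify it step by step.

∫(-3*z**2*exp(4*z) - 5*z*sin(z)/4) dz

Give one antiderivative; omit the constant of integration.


The answer is -3*z**2*exp(4*z)/4 + 3*z*exp(4*z)/8 + 5*z*cos(z)/4 - 3*exp(4*z)/32 - 5*sin(z)/4.
Step 1. Rewrite: now ∫(-5*z*sin(z)/4) dz + ∫(-3*z**2*exp(4*z)) dz.
Step 2. Integrate ∫(-5*z*sin(z)/4) dz by parts with u = z, dv = (-5*sin(z)/4) dz, so v = 5*cos(z)/4: now 5*z*cos(z)/4 + ∫(-3*z**2*exp(4*z)) dz + ∫(-5*cos(z)/4) dz.
Step 3. Evaluate the standard form: now 5*z*cos(z)/4 - 5*sin(z)/4 + ∫(-3*z**2*exp(4*z)) dz.
Step 4. Integrate ∫(-3*z**2*exp(4*z)) dz by parts with u = z**2, dv = (-3*exp(4*z)) dz, so v = -3*exp(4*z)/4: now -3*z**2*exp(4*z)/4 + 5*z*cos(z)/4 - 5*sin(z)/4 + ∫(3*z*exp(4*z)/2) dz.
Step 5. Integrate ∫(3*z*exp(4*z)/2) dz by parts with u = z, dv = (3*exp(4*z)/2) dz, so v = 3*exp(4*z)/8: now -3*z**2*exp(4*z)/4 + 3*z*exp(4*z)/8 + 5*z*cos(z)/4 - 5*sin(z)/4 + ∫(-3*exp(4*z)/8) dz.
Step 6. Evaluate the standard form: now -3*z**2*exp(4*z)/4 + 3*z*exp(4*z)/8 + 5*z*cos(z)/4 - 3*exp(4*z)/32 - 5*sin(z)/4.
Answer: -3*z**2*exp(4*z)/4 + 3*z*exp(4*z)/8 + 5*z*cos(z)/4 - 3*exp(4*z)/32 - 5*sin(z)/4.


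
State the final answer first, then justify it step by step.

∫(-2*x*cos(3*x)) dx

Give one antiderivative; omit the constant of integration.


The answer is -2*x*sin(3*x)/3 - 2*cos(3*x)/9.
Step 1. Integrate ∫(-2*x*cos(3*x)) dx by parts with u = x, dv = (-2*cos(3*x)) dx, so v = -2*sin(3*x)/3: now -2*x*sin(3*x)/3 + ∫(2*sin(3*x)/3) dx.
Step 2. Evaluate the standard form: now -2*x*sin(3*x)/3 - 2*cos(3*x)/9.
Answer: -2*x*sin(3*x)/3 - 2*cos(3*x)/9.


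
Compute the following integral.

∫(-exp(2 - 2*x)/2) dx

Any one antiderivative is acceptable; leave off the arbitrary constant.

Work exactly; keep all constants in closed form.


Answer: exp(2 - 2*x)/4.


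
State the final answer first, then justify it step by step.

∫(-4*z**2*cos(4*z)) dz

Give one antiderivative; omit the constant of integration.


The answer is -z**2*sin(4*z) - z*cos(4*z)/2 + sin(4*z)/8.
Step 1. Integrate ∫(-4*z**2*cos(4*z)) dz by parts with u = z**2, dv = (-4*cos(4*z)) dz, so v = -sin(4*z): now -z**2*sin(4*z) + ∫(2*z*sin(4*z)) dz.
Step 2. Integrate ∫(2*z*sin(4*z)) dz by parts with u = z, dv = (2*sin(4*z)) dz, so v = -cos(4*z)/2: now -z**2*sin(4*z) - z*cos(4*z)/2 + ∫(cos(4*z)/2) dz.
Step 3. Evaluate the standard form: now -z**2*sin(4*z) - z*cos(4*z)/2 + sin(4*z)/8.
Answer: -z**2*sin(4*z) - z*cos(4*z)/2 + sin(4*z)/8.


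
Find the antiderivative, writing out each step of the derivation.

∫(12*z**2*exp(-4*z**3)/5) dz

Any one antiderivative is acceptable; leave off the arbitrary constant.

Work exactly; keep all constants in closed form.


Step 1. Substitute u = z**3, turning ∫(12*z**2*exp(-4*z**3)/5) dz into ∫(4*exp(-4*u)/5) du: now ∫(4*exp(-4*u)/5) du.
Step 2. Evaluate the standard form: now -exp(-4*u)/5.
Step 3. Substitute back u = z**3: now -exp(-4*z**3)/5.
Answer: -exp(-4*z**3)/5.


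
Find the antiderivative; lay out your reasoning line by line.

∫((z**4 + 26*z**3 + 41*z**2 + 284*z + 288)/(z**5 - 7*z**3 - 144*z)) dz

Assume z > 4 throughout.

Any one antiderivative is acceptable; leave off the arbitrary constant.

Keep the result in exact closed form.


Step 1. Decompose ∫((z**4 + 26*z**3 + 41*z**2 + 284*z + 288)/(z**5 - 7*z**3 - 144*z)) dz by partial fractions, (z**4 + 26*z**3 + 41*z**2 + 284*z + 288)/(z**5 - 7*z**3 - 144*z) = -2/(z**2 + 9) - 2/(z + 4) + 5/(z - 4) - 2/z: now ∫(-2/z) dz + ∫(5/(z - 4)) dz + ∫(-2/(z + 4)) dz + ∫(-2/(z**2 + 9)) dz.
Step 2. Evaluate the standard form [assuming z > 0]: now -2*log(z) + ∫(5/(z - 4)) dz + ∫(-2/(z + 4)) dz + ∫(-2/(z**2 + 9)) dz.
Step 3. Evaluate the standard form [assuming z > -4]: now -2*log(z) - 2*log(z + 4) + ∫(5/(z - 4)) dz + ∫(-2/(z**2 + 9)) dz.
Step 4. Evaluate the standard form [assuming z > 4]: now -2*log(z) + 5*log(z - 4) - 2*log(z + 4) + ∫(-2/(z**2 + 9)) dz.
Step 5. Evaluate the standard form: now -2*log(z) + 5*log(z - 4) - 2*log(z + 4) - 2*atan(z/3)/3.
Answer: -2*log(z) + 5*log(z - 4) - 2*log(z + 4) - 2*atan(z/3)/3.
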